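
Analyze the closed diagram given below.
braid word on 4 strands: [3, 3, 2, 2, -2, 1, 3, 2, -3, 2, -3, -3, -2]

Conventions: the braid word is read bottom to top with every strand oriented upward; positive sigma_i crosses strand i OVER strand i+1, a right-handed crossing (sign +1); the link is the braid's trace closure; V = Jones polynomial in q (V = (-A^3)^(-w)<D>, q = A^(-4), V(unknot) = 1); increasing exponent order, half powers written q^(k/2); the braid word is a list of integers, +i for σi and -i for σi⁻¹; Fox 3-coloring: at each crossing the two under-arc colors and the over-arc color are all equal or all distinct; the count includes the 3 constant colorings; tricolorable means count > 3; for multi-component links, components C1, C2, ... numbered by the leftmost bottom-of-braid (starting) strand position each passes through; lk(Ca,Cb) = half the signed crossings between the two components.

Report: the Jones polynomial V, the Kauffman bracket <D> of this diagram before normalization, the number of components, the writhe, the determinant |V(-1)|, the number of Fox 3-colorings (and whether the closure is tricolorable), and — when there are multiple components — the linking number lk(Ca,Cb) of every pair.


V = q^-1 - 1 + 2q - 2q^2 + 2q^3 - 2q^4 + q^5
<D> = -A^-11 + 2A^-7 - 2A^-3 + 2A - 2A^5 + A^9 - A^13 (w = +3)
1 component over 13 crossings, w = +3
3 Fox colorings among 3^13, |V(-1)| = 11: not tricolorable
why: free reduction leaves σ3 σ3 σ2 σ1 σ3 σ2 σ3⁻¹ σ2 σ3⁻¹ σ3⁻¹ σ2⁻¹ of the original 13 letters


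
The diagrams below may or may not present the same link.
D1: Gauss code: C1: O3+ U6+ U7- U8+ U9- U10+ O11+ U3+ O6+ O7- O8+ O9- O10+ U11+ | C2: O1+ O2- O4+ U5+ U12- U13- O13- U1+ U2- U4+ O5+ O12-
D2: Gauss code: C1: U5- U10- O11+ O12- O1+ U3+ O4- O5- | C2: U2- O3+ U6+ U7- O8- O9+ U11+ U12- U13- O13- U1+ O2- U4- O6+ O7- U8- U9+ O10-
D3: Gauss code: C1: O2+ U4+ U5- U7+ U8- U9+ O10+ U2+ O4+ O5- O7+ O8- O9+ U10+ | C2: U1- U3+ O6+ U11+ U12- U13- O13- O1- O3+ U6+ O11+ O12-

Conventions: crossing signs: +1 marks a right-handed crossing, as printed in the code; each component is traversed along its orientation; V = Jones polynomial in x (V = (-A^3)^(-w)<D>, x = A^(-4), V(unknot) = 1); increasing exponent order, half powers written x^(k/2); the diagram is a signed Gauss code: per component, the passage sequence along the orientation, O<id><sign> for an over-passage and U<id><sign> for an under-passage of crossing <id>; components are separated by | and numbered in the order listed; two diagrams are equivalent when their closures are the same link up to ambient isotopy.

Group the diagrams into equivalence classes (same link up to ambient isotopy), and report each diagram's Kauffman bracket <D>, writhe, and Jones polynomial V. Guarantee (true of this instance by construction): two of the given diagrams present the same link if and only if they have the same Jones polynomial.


equivalence classes: {D1, D3} | {D2}
D1 (bracket -A^-9 + A^-1 + A^3 + A^7; 13 crossings at w = +3): V = -x^(1/2) - x^(3/2) - x^(5/2) + x^(9/2)
V(D2) = x^(-7/2) - 2x^(-5/2) + x^(-3/2) - 2x^(-1/2) + x^(1/2) - x^(3/2)  [13 crossings, <D> = A^-15 - A^-11 + 2A^-7 - A^-3 + 2A - A^5, w = -3]
V(D3) = -x^(1/2) - x^(3/2) - x^(5/2) + x^(9/2)  (w +3, c 13, <D> = -A^-9 + A^-1 + A^3 + A^7)
observation: V(x) takes 2 values over 3 diagrams, fixing the grouping


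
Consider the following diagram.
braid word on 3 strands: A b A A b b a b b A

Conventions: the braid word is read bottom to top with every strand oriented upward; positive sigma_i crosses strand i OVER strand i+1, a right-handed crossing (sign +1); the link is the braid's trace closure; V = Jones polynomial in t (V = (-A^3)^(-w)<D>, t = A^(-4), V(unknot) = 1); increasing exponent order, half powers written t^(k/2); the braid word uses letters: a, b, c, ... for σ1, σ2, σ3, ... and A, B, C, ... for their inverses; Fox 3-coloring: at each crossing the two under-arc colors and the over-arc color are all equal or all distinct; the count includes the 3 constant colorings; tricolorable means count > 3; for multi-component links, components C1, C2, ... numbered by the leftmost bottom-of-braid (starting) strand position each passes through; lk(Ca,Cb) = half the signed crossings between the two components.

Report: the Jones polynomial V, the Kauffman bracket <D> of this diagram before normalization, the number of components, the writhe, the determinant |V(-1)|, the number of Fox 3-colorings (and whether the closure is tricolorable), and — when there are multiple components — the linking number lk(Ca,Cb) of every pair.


Jones polynomial: V(t) = -t^-1 + 2 - t + 2t^2 - t^3 + t^4 - t^5
<D> = -A^-14 + A^-10 - A^-6 + 2A^-2 - A^2 + 2A^6 - A^10; writhe +2
components 1, writhe +2 (10 crossings)
3-colorings: 9 of 3^10, det 9 — tricolorable
note: w = +2 (over 10 crossings) is diagram-only; (-A^3)^(-2) removes it from V


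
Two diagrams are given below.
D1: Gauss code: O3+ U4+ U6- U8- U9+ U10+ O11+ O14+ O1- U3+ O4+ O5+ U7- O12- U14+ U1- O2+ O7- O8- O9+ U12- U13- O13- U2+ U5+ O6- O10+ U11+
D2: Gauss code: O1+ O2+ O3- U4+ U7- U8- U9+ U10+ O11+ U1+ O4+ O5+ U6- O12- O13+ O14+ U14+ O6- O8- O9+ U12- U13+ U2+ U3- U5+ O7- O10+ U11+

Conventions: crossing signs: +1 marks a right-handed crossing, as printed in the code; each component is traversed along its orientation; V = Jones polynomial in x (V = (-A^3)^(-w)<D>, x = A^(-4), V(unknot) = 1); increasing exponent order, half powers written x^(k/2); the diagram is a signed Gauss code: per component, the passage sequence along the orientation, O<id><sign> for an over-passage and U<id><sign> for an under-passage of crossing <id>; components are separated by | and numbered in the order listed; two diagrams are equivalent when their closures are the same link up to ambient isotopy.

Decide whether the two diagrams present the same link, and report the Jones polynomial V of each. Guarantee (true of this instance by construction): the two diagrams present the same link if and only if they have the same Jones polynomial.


same link: yes
V(D1) = x + x^3 - x^4  [14 crossings, <D> = -A^-10 + A^-6 + A^2, w = +2]
D2 (bracket -A^-4 + 1 + A^8; 14 crossings at w = +4): V = x + x^3 - x^4
note: from 14 to 14 crossings by R-moves: one link, two diagrams


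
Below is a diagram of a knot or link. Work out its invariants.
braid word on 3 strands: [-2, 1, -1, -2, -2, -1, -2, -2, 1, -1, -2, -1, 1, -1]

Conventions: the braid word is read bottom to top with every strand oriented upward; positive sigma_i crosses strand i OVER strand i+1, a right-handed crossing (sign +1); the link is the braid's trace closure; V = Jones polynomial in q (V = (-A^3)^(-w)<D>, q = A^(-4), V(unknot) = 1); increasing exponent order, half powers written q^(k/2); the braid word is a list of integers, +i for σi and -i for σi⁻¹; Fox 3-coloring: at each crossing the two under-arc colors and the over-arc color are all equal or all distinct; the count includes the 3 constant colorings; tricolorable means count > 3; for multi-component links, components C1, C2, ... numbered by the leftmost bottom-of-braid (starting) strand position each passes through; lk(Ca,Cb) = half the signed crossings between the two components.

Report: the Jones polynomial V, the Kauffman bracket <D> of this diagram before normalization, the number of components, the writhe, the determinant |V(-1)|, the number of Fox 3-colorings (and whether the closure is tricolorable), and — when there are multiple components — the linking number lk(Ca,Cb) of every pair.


V(q) = -q^-8 + q^-5 + q^-3
bracket: A^-12 + A^-4 - A^8, w = -8
1 component, writhe -8, over 14 crossings
det 3, colorings 9 of 3^14 — tricolorable
observation: det 3 = |V(-1)|; divisible by 3, so tricolorable


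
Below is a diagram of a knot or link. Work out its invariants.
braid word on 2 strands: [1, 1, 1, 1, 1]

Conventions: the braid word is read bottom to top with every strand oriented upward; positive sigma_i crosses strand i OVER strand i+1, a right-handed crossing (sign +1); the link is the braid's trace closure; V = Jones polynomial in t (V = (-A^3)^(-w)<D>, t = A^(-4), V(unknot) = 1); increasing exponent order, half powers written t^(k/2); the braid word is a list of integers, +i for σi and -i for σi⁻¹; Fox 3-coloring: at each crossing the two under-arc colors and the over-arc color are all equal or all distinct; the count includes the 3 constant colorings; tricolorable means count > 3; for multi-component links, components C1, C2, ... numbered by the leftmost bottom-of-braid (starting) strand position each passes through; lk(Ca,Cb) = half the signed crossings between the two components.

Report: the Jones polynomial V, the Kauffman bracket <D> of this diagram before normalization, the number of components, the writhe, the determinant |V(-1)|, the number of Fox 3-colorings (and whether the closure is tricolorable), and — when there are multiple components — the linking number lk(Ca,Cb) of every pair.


V(t) = t^2 + t^4 - t^5 + t^6 - t^7
bracket: A^-13 - A^-9 + A^-5 - A^-1 - A^7, w = +5
1 component, writhe +5, over 5 crossings
det 5, colorings 3 of 3^5 — not tricolorable
observation: V spans 5 powers of t: at least 5 crossings in any diagram


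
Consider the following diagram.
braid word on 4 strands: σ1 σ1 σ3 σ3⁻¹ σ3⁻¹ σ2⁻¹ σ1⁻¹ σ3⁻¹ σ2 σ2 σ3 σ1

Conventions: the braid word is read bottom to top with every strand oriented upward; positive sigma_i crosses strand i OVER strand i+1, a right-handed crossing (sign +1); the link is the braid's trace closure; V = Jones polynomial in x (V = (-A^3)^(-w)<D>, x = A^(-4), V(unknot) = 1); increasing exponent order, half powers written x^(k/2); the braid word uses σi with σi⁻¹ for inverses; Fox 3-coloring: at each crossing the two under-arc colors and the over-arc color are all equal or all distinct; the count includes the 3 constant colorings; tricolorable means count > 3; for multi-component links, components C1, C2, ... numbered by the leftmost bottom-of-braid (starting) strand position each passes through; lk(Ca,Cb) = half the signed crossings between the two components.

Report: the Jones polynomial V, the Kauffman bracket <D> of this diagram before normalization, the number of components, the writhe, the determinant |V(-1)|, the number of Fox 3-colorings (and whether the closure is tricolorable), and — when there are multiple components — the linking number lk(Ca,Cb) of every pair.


V = -x^(3/2) - x^(7/2) + x^(9/2) - x^(11/2)
<D> = -A^-16 + A^-12 - A^-8 - 1 (w = +2)
2 components over 12 crossings, w = +2
lk(C1,C2): +2
3 Fox colorings among 3^12, |V(-1)| = 4: not tricolorable
why: the 1 component pair carries total linking +2


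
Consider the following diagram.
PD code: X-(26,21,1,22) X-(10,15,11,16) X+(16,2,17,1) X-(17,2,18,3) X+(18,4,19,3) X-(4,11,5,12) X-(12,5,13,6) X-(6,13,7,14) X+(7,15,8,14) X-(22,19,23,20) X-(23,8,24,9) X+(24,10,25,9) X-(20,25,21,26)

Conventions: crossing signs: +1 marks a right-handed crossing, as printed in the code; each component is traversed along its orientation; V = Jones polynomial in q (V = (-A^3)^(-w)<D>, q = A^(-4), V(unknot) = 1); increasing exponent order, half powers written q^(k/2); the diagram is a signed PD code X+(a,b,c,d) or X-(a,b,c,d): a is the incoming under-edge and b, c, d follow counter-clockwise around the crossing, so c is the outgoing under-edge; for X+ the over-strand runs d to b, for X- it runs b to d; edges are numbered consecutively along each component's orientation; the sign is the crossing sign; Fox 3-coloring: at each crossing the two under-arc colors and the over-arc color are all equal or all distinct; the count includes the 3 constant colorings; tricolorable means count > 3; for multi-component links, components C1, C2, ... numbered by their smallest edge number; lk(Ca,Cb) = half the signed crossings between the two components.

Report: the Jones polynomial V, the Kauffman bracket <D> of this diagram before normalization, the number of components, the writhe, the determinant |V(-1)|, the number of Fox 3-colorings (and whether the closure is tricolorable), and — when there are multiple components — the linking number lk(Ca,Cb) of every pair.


V(q) = q^-8 - 2q^-7 + q^-6 - 2q^-5 + 2q^-4 + q^-2
bracket: -A^-7 - 2A + 2A^5 - A^9 + 2A^13 - A^17, w = -5
1 component, writhe -5, over 13 crossings
det 9, colorings 27 of 3^13 — tricolorable
observation: |V(-1)| = 9: so tricolorable, since 3 divides 9


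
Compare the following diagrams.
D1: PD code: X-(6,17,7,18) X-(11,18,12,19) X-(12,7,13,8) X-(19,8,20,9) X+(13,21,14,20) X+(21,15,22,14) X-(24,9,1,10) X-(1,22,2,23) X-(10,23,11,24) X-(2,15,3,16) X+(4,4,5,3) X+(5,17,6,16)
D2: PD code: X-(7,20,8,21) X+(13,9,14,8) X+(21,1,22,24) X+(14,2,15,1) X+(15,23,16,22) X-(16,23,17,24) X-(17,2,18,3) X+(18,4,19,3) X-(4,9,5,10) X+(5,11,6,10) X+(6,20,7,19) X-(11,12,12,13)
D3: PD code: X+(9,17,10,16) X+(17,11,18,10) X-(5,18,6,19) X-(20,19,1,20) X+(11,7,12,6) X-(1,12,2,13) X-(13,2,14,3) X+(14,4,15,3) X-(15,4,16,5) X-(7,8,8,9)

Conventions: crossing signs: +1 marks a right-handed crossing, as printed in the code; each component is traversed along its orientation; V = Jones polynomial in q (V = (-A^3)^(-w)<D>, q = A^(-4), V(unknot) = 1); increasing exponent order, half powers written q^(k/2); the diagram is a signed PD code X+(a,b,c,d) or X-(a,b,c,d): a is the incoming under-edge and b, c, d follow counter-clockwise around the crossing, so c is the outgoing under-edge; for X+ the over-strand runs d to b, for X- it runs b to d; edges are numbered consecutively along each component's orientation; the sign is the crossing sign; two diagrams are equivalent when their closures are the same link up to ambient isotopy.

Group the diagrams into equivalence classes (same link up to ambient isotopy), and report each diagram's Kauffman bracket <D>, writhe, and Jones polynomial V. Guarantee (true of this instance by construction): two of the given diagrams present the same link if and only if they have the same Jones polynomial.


classes: {D1} | {D2} | {D3}
V(D1) = -q^-6 + q^-5 - q^-4 + 2q^-3 - q^-2 + q^-1  [12 crossings, <D> = A^-8 - A^-4 + 2 - A^4 + A^8 - A^12, w = -4]
V(D2) = 1  (w +2, c 12, <D> = A^6)
V(D3) = -q^-3 + 2q^-2 - 2q^-1 + 3 - 2q + 2q^2 - q^3  (w -2, c 10, <D> = -A^-18 + 2A^-14 - 2A^-10 + 3A^-6 - 2A^-2 + 2A^2 - A^6)
insight: V(q) takes 3 values over 3 diagrams, fixing the grouping


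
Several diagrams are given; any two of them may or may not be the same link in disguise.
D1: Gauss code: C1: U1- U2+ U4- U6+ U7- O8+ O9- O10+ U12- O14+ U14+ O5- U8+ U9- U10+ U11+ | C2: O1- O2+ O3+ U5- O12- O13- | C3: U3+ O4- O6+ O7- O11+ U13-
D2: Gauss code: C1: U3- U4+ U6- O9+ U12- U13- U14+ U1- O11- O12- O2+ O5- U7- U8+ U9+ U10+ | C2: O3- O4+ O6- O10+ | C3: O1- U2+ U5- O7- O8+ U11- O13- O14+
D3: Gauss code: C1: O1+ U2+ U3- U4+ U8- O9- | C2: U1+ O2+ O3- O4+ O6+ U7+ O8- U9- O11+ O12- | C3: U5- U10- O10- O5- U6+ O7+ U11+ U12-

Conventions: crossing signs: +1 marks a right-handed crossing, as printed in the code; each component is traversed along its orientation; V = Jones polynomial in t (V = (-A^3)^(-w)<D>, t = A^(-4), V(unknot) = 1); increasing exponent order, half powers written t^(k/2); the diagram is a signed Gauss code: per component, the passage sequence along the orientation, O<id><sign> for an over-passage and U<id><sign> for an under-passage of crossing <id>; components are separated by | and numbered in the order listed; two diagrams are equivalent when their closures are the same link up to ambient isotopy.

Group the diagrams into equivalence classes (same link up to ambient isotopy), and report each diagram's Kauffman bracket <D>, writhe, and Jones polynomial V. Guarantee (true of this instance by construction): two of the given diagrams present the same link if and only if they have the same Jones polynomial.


grouping into links: {D1, D2} | {D3}
V(D1) = t^-3 + t^-2 + t^-1 + 1  (w 0, c 14, <D> = 1 + A^4 + A^8 + A^12)
V(D2) = t^-3 + t^-2 + t^-1 + 1  [14 crossings, <D> = A^-6 + A^-2 + A^2 + A^6, w = -2]
V(D3) = 1 + t + t^2 + t^3  [12 crossings, <D> = A^-12 + A^-8 + A^-4 + 1, w = 0]
why: V(t) takes 2 values over 3 diagrams, fixing the grouping


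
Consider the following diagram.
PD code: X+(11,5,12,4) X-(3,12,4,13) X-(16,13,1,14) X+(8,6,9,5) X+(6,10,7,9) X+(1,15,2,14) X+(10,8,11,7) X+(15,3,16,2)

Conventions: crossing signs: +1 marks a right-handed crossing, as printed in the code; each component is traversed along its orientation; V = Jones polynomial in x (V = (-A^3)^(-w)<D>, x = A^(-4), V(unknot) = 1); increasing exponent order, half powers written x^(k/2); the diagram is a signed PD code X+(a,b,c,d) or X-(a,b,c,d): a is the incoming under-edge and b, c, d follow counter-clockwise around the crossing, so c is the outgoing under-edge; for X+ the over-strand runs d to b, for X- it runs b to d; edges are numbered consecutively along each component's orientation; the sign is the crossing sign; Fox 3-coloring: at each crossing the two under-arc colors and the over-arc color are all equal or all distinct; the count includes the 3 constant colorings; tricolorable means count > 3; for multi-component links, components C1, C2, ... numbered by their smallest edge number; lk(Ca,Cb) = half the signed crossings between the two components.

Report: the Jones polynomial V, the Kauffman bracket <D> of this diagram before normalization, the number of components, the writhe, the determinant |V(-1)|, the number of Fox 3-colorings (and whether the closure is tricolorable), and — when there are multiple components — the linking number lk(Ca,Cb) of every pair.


Jones polynomial: V(x) = x + x^3 - x^4
<D> = -A^-4 + 1 + A^8; writhe +4
components 1, writhe +4 (8 crossings)
3-colorings: 9 of 3^8, det 3 — tricolorable
note: w = +4 (over 8 crossings) is diagram-only; (-A^3)^(-4) removes it from V


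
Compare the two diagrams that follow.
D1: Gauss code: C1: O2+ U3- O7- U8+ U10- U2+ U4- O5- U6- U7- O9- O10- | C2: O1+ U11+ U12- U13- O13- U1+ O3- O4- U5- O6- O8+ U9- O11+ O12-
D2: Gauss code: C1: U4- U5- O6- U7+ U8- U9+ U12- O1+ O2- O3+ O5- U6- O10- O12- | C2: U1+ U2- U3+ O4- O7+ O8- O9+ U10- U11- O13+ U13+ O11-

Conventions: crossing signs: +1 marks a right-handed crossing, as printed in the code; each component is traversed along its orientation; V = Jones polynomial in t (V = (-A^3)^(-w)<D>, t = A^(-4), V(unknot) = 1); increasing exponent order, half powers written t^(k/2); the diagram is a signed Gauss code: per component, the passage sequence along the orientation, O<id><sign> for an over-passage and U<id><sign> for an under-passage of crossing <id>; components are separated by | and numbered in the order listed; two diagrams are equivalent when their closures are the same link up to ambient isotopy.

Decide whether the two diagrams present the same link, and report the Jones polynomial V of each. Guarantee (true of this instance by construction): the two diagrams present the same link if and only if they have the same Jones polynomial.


equivalent: no
V(D1) = -t^(-15/2) + 2t^(-13/2) - 2t^(-11/2) + 2t^(-9/2) - 3t^(-7/2) + t^(-5/2) - t^(-3/2)  (w -5, c 13, <D> = A^-9 - A^-5 + 3A^-1 - 2A^3 + 2A^7 - 2A^11 + A^15)
D2 (bracket 2A^-7 - A^-3 + 2A - A^5 + A^9 - A^13; 13 crossings at w = -3): V = t^(-11/2) - t^(-9/2) + t^(-7/2) - 2t^(-5/2) + t^(-3/2) - 2t^(-1/2)
why: V(t) takes 2 values over 2 diagrams, fixing the grouping


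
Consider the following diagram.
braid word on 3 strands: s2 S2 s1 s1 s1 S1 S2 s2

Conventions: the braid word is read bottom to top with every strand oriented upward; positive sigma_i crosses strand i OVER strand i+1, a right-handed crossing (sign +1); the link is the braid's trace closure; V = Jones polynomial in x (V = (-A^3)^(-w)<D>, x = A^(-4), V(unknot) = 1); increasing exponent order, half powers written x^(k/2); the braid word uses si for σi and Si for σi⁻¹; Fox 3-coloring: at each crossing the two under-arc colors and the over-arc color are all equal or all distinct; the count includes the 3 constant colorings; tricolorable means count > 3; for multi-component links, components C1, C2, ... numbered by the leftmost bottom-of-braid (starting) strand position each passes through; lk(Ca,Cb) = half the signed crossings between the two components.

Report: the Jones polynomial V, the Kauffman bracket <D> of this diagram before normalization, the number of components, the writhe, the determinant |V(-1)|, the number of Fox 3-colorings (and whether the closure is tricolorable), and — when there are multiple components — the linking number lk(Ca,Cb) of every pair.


Jones polynomial: V(x) = 1 + x + x^2 + x^3
<D> = A^-6 + A^-2 + A^2 + A^6; writhe +2
components 3, writhe +2 (8 crossings)
linking number lk(C1,C2) = +1
lk(C1,C3): 0
lk(C2,C3) = 0
3-colorings: 9 of 3^8, det 0 — tricolorable
note: a single generator in B_3: the closure splits as T(2,2) plus 1 unknot


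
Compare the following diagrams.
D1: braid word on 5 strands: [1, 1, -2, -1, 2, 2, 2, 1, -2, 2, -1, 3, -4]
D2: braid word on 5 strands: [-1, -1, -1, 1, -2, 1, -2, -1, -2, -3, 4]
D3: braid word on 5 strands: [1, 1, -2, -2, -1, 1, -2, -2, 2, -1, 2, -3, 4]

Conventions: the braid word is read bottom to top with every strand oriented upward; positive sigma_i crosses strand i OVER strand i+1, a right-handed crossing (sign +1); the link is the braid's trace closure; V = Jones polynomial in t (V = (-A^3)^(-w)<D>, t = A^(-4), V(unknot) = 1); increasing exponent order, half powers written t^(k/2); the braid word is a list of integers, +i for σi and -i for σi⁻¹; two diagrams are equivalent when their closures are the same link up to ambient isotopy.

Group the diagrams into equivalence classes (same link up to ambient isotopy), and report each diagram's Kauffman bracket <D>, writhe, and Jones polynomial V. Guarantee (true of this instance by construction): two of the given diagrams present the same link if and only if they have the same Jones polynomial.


grouping into links: {D1} | {D2} | {D3}
V(D1) = -t^(3/2) - t^(7/2) + t^(9/2) - t^(11/2)  (w +3, c 13, <D> = A^-13 - A^-9 + A^-5 + A^3)
V(D2) = t^(-13/2) - t^(-11/2) + t^(-9/2) - 2t^(-7/2) - t^(-3/2)  (w -5, c 11, <D> = A^-9 + 2A^-1 - A^3 + A^7 - A^11)
V(D3) = t^(-7/2) - 2t^(-5/2) + t^(-3/2) - 2t^(-1/2) + t^(1/2) - t^(3/2)  [13 crossings, <D> = A^-9 - A^-5 + 2A^-1 - A^3 + 2A^7 - A^11, w = -1]
why: 3 classes among 3 diagrams; unequal V(t) rules out equality


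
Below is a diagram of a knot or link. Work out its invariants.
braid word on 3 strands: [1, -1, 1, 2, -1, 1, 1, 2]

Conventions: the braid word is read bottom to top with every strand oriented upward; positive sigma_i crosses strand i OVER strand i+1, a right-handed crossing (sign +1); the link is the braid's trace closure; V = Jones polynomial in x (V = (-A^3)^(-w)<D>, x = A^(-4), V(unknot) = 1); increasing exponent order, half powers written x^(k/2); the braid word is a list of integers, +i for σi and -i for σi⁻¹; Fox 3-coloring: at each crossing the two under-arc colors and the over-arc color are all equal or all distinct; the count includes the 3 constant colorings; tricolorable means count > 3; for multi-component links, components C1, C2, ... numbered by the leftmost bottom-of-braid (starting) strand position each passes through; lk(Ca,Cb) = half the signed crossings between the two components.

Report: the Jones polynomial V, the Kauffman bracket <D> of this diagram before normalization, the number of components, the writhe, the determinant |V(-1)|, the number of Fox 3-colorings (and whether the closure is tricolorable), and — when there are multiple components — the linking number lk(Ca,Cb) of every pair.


V = x + x^3 - x^4
<D> = -A^-4 + 1 + A^8 (w = +4)
1 component over 8 crossings, w = +4
9 Fox colorings among 3^8, |V(-1)| = 3: tricolorable
why: inverse pairs cancel, leaving σ1 σ2 σ1 σ2


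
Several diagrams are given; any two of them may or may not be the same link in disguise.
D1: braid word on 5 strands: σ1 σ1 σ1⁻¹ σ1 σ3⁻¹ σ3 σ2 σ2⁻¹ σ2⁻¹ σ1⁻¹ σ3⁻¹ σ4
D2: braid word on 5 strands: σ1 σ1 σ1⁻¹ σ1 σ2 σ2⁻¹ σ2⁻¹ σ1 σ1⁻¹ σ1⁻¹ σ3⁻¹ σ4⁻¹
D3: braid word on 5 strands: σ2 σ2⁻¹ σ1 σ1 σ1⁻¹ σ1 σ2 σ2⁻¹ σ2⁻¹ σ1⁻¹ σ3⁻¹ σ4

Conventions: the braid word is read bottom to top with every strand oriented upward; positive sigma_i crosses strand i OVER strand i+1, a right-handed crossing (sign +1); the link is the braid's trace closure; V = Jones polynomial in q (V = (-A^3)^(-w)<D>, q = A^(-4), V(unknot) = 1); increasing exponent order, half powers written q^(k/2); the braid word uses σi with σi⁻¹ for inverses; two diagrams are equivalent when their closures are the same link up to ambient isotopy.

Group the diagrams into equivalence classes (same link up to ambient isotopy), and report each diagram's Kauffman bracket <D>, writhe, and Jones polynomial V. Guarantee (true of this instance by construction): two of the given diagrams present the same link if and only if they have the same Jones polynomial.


equivalence classes: {D1, D2, D3}
D1 (bracket 1; 12 crossings at w = 0): V = 1
D2 (bracket A^-6; 12 crossings at w = -2): V = 1
D3 (bracket 1; 12 crossings at w = 0): V = 1
key observation: one V(q) for all 3 diagrams — one class (guaranteed)


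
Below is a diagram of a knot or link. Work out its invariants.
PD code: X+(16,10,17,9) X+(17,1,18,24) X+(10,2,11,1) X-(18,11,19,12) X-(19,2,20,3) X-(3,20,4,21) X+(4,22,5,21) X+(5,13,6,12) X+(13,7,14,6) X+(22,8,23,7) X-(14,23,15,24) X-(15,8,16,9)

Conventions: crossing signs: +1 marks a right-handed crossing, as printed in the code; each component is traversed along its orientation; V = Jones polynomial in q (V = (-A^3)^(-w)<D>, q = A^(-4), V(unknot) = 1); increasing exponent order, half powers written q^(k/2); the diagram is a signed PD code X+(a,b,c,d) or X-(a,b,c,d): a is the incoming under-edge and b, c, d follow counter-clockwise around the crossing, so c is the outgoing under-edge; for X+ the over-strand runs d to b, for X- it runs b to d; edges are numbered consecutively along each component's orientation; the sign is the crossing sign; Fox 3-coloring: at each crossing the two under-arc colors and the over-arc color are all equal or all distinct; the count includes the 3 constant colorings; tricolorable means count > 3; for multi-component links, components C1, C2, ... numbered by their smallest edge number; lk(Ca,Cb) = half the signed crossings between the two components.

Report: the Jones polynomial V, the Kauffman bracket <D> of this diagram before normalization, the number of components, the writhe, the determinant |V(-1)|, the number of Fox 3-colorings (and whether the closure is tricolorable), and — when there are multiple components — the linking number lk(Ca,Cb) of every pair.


V(q) = q + q^3 - q^4
bracket: -A^-10 + A^-6 + A^2, w = +2
1 component, writhe +2, over 12 crossings
det 3, colorings 9 of 3^12 — tricolorable
observation: w = +2 shifts under R1 moves; the (-A^3)^(-2) factor cancels that in V


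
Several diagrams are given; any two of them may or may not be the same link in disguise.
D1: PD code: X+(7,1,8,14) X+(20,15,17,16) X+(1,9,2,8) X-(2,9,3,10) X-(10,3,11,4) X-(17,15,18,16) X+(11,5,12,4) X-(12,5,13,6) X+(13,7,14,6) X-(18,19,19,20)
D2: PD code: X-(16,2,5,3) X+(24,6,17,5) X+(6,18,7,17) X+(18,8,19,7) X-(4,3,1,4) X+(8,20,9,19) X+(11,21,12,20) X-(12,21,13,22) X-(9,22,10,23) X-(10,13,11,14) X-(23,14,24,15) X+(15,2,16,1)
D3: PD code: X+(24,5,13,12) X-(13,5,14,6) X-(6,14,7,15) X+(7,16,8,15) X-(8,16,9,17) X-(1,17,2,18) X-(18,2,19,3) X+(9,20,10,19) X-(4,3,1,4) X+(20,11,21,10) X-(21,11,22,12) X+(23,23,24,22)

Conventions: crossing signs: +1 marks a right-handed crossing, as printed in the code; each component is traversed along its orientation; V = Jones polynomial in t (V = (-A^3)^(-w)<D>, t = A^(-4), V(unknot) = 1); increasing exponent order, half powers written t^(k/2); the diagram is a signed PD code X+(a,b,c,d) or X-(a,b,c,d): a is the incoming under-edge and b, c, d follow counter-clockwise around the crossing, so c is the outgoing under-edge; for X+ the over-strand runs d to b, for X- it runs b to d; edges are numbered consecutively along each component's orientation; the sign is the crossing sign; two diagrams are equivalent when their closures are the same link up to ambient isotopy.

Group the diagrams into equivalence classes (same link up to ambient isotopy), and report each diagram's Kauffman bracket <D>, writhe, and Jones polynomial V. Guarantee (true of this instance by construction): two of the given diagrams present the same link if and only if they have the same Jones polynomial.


equivalence classes: {D1} | {D2} | {D3}
D1 (bracket A^-4 + 2 + A^4; 10 crossings at w = 0): V = t^-1 + 2 + t
D2 (bracket A^-12 + A^-8 + A^-4 + 1; 12 crossings at w = 0): V = 1 + t + t^2 + t^3
D3 (bracket A^-6 + A^-2 + A^2 + A^6; 12 crossings at w = -2): V = t^-3 + t^-2 + t^-1 + 1
key observation: 3 values of V(t) split the 3 diagrams


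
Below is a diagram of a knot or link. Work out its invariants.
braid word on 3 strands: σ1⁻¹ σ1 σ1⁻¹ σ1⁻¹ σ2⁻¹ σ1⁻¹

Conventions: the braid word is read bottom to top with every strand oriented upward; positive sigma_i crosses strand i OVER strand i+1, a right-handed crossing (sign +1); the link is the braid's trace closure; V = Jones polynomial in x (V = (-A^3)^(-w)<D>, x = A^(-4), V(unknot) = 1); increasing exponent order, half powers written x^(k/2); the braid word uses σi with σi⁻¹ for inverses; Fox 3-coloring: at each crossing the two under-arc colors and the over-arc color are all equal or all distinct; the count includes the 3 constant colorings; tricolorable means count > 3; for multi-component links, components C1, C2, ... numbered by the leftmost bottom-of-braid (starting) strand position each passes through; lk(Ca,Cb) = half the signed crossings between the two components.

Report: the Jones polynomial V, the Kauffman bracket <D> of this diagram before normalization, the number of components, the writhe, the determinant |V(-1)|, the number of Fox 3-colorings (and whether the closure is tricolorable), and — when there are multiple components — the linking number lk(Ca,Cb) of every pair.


Jones polynomial: V(x) = -x^-4 + x^-3 + x^-1
<D> = A^-8 + 1 - A^4; writhe -4
components 1, writhe -4 (6 crossings)
3-colorings: 9 of 3^6, det 3 — tricolorable
note: |V(-1)| = 3: so tricolorable, since 3 divides 3


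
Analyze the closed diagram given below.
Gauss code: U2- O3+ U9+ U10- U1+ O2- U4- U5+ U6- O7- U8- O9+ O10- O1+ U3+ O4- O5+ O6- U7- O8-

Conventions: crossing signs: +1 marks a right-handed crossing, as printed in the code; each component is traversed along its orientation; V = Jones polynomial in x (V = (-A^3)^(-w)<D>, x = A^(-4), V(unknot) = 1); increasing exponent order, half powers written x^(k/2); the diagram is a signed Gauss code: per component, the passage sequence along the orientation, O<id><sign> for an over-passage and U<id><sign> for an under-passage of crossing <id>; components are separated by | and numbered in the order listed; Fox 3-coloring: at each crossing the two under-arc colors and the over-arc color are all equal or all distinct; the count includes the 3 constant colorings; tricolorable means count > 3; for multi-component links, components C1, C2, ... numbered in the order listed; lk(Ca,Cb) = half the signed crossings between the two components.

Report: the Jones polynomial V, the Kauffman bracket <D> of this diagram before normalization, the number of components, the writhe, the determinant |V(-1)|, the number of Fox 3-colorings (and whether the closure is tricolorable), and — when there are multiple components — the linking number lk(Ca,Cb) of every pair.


Jones polynomial: V(x) = x^-5 - 2x^-4 + 2x^-3 - 2x^-2 + 2x^-1 - 1 + x
<D> = A^-10 - A^-6 + 2A^-2 - 2A^2 + 2A^6 - 2A^10 + A^14; writhe -2
components 1, writhe -2 (10 crossings)
3-colorings: 3 of 3^10, det 11 — not tricolorable
note: w = -2 shifts under R1 moves; the (-A^3)^(2) factor cancels that in V


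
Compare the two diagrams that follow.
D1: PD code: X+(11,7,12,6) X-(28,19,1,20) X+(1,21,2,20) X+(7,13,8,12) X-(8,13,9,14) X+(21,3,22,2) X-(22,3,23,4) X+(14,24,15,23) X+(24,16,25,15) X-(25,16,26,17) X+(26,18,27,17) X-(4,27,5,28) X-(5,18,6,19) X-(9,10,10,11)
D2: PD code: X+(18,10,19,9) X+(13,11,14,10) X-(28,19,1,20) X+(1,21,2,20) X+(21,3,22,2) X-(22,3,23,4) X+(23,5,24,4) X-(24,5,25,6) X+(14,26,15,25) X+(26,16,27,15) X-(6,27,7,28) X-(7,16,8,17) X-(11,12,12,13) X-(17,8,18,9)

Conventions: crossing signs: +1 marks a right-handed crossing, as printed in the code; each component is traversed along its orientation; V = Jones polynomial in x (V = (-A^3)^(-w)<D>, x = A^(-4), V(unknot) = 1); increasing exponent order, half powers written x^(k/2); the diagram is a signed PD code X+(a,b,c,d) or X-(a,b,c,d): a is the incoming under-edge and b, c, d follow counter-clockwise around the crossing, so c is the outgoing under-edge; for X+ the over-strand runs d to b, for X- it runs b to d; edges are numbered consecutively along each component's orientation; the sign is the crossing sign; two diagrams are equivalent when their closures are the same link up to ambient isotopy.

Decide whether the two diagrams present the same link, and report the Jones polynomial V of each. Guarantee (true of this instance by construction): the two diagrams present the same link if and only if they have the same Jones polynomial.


equivalent: yes
D1 (bracket 1; 14 crossings at w = 0): V = 1
V(D2) = 1  [14 crossings, <D> = 1, w = 0]
observation: Reidemeister moves carry D1 (14 crossings) to D2 (14)


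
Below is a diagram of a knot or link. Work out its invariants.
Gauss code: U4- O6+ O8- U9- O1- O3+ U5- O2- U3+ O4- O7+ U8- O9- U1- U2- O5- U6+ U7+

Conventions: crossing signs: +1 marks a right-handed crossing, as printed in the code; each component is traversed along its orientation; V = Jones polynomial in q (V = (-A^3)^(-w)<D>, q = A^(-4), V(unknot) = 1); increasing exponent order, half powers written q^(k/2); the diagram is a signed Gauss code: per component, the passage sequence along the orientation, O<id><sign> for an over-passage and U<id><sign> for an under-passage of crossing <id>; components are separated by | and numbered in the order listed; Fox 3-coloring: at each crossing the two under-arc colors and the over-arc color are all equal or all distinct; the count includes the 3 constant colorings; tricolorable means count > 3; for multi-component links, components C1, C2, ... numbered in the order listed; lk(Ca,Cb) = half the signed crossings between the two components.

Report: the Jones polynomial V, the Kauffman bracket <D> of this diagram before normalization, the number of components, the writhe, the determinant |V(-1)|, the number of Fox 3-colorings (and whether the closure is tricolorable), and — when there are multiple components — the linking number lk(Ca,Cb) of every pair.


V(q) = -q^-6 + q^-5 - q^-4 + 2q^-3 - q^-2 + q^-1
bracket: -A^-5 + A^-1 - 2A^3 + A^7 - A^11 + A^15, w = -3
1 component, writhe -3, over 9 crossings
det 7, colorings 3 of 3^9 — not tricolorable
observation: V spans 5 powers of q: at least 5 crossings in any diagram


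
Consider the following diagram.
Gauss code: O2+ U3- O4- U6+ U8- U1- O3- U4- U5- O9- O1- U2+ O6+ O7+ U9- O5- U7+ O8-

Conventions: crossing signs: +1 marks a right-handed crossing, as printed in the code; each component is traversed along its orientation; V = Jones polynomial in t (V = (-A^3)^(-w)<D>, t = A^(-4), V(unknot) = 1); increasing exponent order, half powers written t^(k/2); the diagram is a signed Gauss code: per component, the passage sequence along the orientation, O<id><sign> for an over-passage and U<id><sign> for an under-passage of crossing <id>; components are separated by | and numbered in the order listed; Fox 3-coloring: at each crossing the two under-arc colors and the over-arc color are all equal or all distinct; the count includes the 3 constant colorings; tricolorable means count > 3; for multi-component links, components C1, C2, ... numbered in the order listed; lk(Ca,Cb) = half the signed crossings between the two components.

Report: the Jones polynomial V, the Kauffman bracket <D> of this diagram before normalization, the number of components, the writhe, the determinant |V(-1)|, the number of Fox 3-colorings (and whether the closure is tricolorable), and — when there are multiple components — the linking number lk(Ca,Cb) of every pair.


V(t) = -t^-6 + 2t^-5 - 2t^-4 + 3t^-3 - 3t^-2 + 2t^-1 - 1 + t
bracket: -A^-13 + A^-9 - 2A^-5 + 3A^-1 - 3A^3 + 2A^7 - 2A^11 + A^15, w = -3
1 component, writhe -3, over 9 crossings
det 15, colorings 9 of 3^9 — tricolorable
observation: |V(-1)| = 15: so tricolorable, since 3 divides 15


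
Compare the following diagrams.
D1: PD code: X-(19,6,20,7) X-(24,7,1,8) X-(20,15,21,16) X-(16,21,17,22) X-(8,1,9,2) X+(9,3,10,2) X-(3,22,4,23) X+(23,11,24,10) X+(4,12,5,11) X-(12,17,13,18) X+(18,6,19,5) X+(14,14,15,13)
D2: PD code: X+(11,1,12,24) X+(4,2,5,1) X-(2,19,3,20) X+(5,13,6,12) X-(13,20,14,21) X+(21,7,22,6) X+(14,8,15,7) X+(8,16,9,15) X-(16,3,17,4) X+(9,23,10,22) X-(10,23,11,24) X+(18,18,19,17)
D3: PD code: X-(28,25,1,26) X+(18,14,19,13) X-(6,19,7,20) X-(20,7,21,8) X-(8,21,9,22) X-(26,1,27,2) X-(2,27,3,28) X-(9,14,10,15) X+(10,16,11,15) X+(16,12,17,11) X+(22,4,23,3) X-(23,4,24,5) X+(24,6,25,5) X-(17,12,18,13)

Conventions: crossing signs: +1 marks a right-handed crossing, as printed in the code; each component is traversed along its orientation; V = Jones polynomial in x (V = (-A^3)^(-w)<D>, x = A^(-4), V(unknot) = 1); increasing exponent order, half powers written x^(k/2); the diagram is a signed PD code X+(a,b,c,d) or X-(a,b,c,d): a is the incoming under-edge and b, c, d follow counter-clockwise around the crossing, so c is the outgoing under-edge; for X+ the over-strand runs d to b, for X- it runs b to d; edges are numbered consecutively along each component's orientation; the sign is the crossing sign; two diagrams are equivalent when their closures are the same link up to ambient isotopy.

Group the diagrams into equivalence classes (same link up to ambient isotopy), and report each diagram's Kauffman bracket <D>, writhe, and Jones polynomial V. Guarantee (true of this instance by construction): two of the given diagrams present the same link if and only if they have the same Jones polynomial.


grouping into links: {D1} | {D2} | {D3}
V(D1) = -x^-4 + x^-3 + x^-1  (w -2, c 12, <D> = A^-2 + A^6 - A^10)
V(D2) = x^-1 - 2 + 3x - 3x^2 + 4x^3 - 3x^4 + 2x^5 - x^6  (w +4, c 12, <D> = -A^-12 + 2A^-8 - 3A^-4 + 4 - 3A^4 + 3A^8 - 2A^12 + A^16)
D3 (bracket A^-4 + 2A^4 - 2A^8 + A^12 - 2A^16 + A^20; 14 crossings at w = -4): V = x^-8 - 2x^-7 + x^-6 - 2x^-5 + 2x^-4 + x^-2
why: V(x) takes 3 values over 3 diagrams, fixing the grouping


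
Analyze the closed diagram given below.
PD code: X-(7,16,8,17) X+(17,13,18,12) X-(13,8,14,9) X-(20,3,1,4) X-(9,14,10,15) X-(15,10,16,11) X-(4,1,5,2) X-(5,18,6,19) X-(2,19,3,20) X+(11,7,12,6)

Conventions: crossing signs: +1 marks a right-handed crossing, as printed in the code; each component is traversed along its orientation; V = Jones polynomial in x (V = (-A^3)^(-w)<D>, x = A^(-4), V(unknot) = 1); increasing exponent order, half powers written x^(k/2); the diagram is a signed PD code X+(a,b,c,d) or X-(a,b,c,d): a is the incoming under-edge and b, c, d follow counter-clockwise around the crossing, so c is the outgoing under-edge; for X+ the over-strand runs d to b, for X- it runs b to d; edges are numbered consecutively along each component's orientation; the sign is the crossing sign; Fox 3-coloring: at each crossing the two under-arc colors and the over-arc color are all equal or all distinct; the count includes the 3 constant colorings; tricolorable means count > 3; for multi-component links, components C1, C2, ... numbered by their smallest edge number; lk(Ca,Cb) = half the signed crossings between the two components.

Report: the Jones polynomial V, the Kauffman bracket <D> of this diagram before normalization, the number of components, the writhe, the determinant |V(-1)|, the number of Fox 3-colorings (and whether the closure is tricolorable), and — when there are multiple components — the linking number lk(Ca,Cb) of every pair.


V(x) = -x^-9 + 3x^-8 - 4x^-7 + 5x^-6 - 6x^-5 + 5x^-4 - 4x^-3 + 3x^-2 - x^-1 + 1
bracket: A^-18 - A^-14 + 3A^-10 - 4A^-6 + 5A^-2 - 6A^2 + 5A^6 - 4A^10 + 3A^14 - A^18, w = -6
1 component, writhe -6, over 10 crossings
det 33, colorings 9 of 3^10 — tricolorable
observation: w = -6 shifts under R1 moves; the (-A^3)^(6) factor cancels that in V
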